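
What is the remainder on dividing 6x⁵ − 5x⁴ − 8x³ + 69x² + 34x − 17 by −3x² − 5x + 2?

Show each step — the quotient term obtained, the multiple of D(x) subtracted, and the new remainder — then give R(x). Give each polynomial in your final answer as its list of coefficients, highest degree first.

R = [8, -1]

Step 1: lead(6x⁵ − 5x⁴ − 8x³ + 69x² + 34x − 17) ÷ lead(D) = 6x⁵ ÷ −3x² = −2x³. Subtract (−2x³)·D = 6x⁵ + 10x⁴ − 4x³. Remainder: −15x⁴ − 4x³ + 69x² + 34x − 17.
Step 2: lead(−15x⁴ − 4x³ + 69x² + 34x − 17) ÷ lead(D) = −15x⁴ ÷ −3x² = 5x². Subtract (5x²)·D = −15x⁴ − 25x³ + 10x². Remainder: 21x³ + 59x² + 34x − 17.
Step 3: lead(21x³ + 59x² + 34x − 17) ÷ lead(D) = 21x³ ÷ −3x² = −7x. Subtract (−7x)·D = 21x³ + 35x² − 14x. Remainder: 24x² + 48x − 17.
Step 4: lead(24x² + 48x − 17) ÷ lead(D) = 24x² ÷ −3x² = −8. Subtract (−8)·D = 24x² + 40x − 16. Remainder: 8x − 1.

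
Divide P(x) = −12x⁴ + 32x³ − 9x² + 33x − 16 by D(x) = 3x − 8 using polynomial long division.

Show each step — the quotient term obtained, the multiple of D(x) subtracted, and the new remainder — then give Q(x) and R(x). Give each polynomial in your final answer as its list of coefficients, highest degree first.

Step 1: lead(−12x⁴ + 32x³ − 9x² + 33x − 16) ÷ lead(D) = −12x⁴ ÷ 3x = −4x³. Subtract (−4x³)·D = −12x⁴ + 32x³. Remainder: −9x² + 33x − 16.
Step 2: lead(−9x² + 33x − 16) ÷ lead(D) = −9x² ÷ 3x = −3x. Subtract (−3x)·D = −9x² + 24x. Remainder: 9x − 16.
Step 3: lead(9x − 16) ÷ lead(D) = 9x ÷ 3x = 3. Subtract (3)·D = 9x − 24. Remainder: 8.

Q = [-4, 0, -3, 3]; R = [8]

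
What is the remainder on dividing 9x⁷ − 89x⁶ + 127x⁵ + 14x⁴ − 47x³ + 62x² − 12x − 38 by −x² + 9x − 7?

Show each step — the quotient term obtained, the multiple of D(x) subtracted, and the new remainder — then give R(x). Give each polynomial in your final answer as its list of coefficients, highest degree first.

R = [6, -3]

Step 1: lead(9x⁷ − 89x⁶ + 127x⁵ + 14x⁴ − 47x³ + 62x² − 12x − 38) ÷ lead(D) = 9x⁷ ÷ −x² = −9x⁵. Subtract (−9x⁵)·D = 9x⁷ − 81x⁶ + 63x⁵. Remainder: −8x⁶ + 64x⁵ + 14x⁴ − 47x³ + 62x² − 12x − 38.
Step 2: lead(−8x⁶ + 64x⁵ + 14x⁴ − 47x³ + 62x² − 12x − 38) ÷ lead(D) = −8x⁶ ÷ −x² = 8x⁴. Subtract (8x⁴)·D = −8x⁶ + 72x⁵ − 56x⁴. Remainder: −8x⁵ + 70x⁴ − 47x³ + 62x² − 12x − 38.
Step 3: lead(−8x⁵ + 70x⁴ − 47x³ + 62x² − 12x − 38) ÷ lead(D) = −8x⁵ ÷ −x² = 8x³. Subtract (8x³)·D = −8x⁵ + 72x⁴ − 56x³. Remainder: −2x⁴ + 9x³ + 62x² − 12x − 38.
Step 4: lead(−2x⁴ + 9x³ + 62x² − 12x − 38) ÷ lead(D) = −2x⁴ ÷ −x² = 2x². Subtract (2x²)·D = −2x⁴ + 18x³ − 14x². Remainder: −9x³ + 76x² − 12x − 38.
Step 5: lead(−9x³ + 76x² − 12x − 38) ÷ lead(D) = −9x³ ÷ −x² = 9x. Subtract (9x)·D = −9x³ + 81x² − 63x. Remainder: −5x² + 51x − 38.
Step 6: lead(−5x² + 51x − 38) ÷ lead(D) = −5x² ÷ −x² = 5. Subtract (5)·D = −5x² + 45x − 35. Remainder: 6x − 3.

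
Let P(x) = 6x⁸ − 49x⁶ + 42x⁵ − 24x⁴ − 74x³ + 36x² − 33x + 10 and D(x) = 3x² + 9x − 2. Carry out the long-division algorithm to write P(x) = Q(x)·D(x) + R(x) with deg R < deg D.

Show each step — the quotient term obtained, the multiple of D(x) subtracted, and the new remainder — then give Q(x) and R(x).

Q(x) = 2x⁶ − 6x⁵ + 3x⁴ + x³ − 9x² + 3x − 3; R(x) = 4

Step 1: lead(6x⁸ − 49x⁶ + 42x⁵ − 24x⁴ − 74x³ + 36x² − 33x + 10) ÷ lead(D) = 6x⁸ ÷ 3x² = 2x⁶. Subtract (2x⁶)·D = 6x⁸ + 18x⁷ − 4x⁶. Remainder: −18x⁷ − 45x⁶ + 42x⁵ − 24x⁴ − 74x³ + 36x² − 33x + 10.
Step 2: lead(−18x⁷ − 45x⁶ + 42x⁵ − 24x⁴ − 74x³ + 36x² − 33x + 10) ÷ lead(D) = −18x⁷ ÷ 3x² = −6x⁵. Subtract (−6x⁵)·D = −18x⁷ − 54x⁶ + 12x⁵. Remainder: 9x⁶ + 30x⁵ − 24x⁴ − 74x³ + 36x² − 33x + 10.
Step 3: lead(9x⁶ + 30x⁵ − 24x⁴ − 74x³ + 36x² − 33x + 10) ÷ lead(D) = 9x⁶ ÷ 3x² = 3x⁴. Subtract (3x⁴)·D = 9x⁶ + 27x⁵ − 6x⁴. Remainder: 3x⁵ − 18x⁴ − 74x³ + 36x² − 33x + 10.
Step 4: lead(3x⁵ − 18x⁴ − 74x³ + 36x² − 33x + 10) ÷ lead(D) = 3x⁵ ÷ 3x² = x³. Subtract (x³)·D = 3x⁵ + 9x⁴ − 2x³. Remainder: −27x⁴ − 72x³ + 36x² − 33x + 10.
Step 5: lead(−27x⁴ − 72x³ + 36x² − 33x + 10) ÷ lead(D) = −27x⁴ ÷ 3x² = −9x². Subtract (−9x²)·D = −27x⁴ − 81x³ + 18x². Remainder: 9x³ + 18x² − 33x + 10.
Step 6: lead(9x³ + 18x² − 33x + 10) ÷ lead(D) = 9x³ ÷ 3x² = 3x. Subtract (3x)·D = 9x³ + 27x² − 6x. Remainder: −9x² − 27x + 10.
Step 7: lead(−9x² − 27x + 10) ÷ lead(D) = −9x² ÷ 3x² = −3. Subtract (−3)·D = −9x² − 27x + 6. Remainder: 4.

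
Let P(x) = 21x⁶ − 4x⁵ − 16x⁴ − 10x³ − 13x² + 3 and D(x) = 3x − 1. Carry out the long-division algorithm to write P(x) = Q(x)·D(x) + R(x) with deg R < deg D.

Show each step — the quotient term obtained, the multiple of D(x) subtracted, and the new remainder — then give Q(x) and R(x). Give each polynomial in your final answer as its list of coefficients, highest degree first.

Step 1: lead(21x⁶ − 4x⁵ − 16x⁴ − 10x³ − 13x² + 3) ÷ lead(D) = 21x⁶ ÷ 3x = 7x⁵. Subtract (7x⁵)·D = 21x⁶ − 7x⁵. Remainder: 3x⁵ − 16x⁴ − 10x³ − 13x² + 3.
Step 2: lead(3x⁵ − 16x⁴ − 10x³ − 13x² + 3) ÷ lead(D) = 3x⁵ ÷ 3x = x⁴. Subtract (x⁴)·D = 3x⁵ − x⁴. Remainder: −15x⁴ − 10x³ − 13x² + 3.
Step 3: lead(−15x⁴ − 10x³ − 13x² + 3) ÷ lead(D) = −15x⁴ ÷ 3x = −5x³. Subtract (−5x³)·D = −15x⁴ + 5x³. Remainder: −15x³ − 13x² + 3.
Step 4: lead(−15x³ − 13x² + 3) ÷ lead(D) = −15x³ ÷ 3x = −5x². Subtract (−5x²)·D = −15x³ + 5x². Remainder: −18x² + 3.
Step 5: lead(−18x² + 3) ÷ lead(D) = −18x² ÷ 3x = −6x. Subtract (−6x)·D = −18x² + 6x. Remainder: −6x + 3.
Step 6: lead(−6x + 3) ÷ lead(D) = −6x ÷ 3x = −2. Subtract (−2)·D = −6x + 2. Remainder: 1.

Q = [7, 1, -5, -5, -6, -2]; R = [1]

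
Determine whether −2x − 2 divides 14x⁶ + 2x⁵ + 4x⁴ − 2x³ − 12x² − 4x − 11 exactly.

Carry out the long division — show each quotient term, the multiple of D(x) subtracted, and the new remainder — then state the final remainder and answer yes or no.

Step 1: lead(14x⁶ + 2x⁵ + 4x⁴ − 2x³ − 12x² − 4x − 11) ÷ lead(D) = 14x⁶ ÷ −2x = −7x⁵. Subtract (−7x⁵)·D = 14x⁶ + 14x⁵. Remainder: −12x⁵ + 4x⁴ − 2x³ − 12x² − 4x − 11.
Step 2: lead(−12x⁵ + 4x⁴ − 2x³ − 12x² − 4x − 11) ÷ lead(D) = −12x⁵ ÷ −2x = 6x⁴. Subtract (6x⁴)·D = −12x⁵ − 12x⁴. Remainder: 16x⁴ − 2x³ − 12x² − 4x − 11.
Step 3: lead(16x⁴ − 2x³ − 12x² − 4x − 11) ÷ lead(D) = 16x⁴ ÷ −2x = −8x³. Subtract (−8x³)·D = 16x⁴ + 16x³. Remainder: −18x³ − 12x² − 4x − 11.
Step 4: lead(−18x³ − 12x² − 4x − 11) ÷ lead(D) = −18x³ ÷ −2x = 9x². Subtract (9x²)·D = −18x³ − 18x². Remainder: 6x² − 4x − 11.
Step 5: lead(6x² − 4x − 11) ÷ lead(D) = 6x² ÷ −2x = −3x. Subtract (−3x)·D = 6x² + 6x. Remainder: −10x − 11.
Step 6: lead(−10x − 11) ÷ lead(D) = −10x ÷ −2x = 5. Subtract (5)·D = −10x − 10. Remainder: −1.

R(x) = −1, so D(x) is not a factor of P(x). no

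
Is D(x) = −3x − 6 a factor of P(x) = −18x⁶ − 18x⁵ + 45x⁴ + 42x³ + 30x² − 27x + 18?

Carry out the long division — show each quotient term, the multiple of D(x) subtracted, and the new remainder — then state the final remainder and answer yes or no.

R(x) = 0, so D(x) is a factor of P(x). yes

Step 1: lead(−18x⁶ − 18x⁵ + 45x⁴ + 42x³ + 30x² − 27x + 18) ÷ lead(D) = −18x⁶ ÷ −3x = 6x⁵. Subtract (6x⁵)·D = −18x⁶ − 36x⁵. Remainder: 18x⁵ + 45x⁴ + 42x³ + 30x² − 27x + 18.
Step 2: lead(18x⁵ + 45x⁴ + 42x³ + 30x² − 27x + 18) ÷ lead(D) = 18x⁵ ÷ −3x = −6x⁴. Subtract (−6x⁴)·D = 18x⁵ + 36x⁴. Remainder: 9x⁴ + 42x³ + 30x² − 27x + 18.
Step 3: lead(9x⁴ + 42x³ + 30x² − 27x + 18) ÷ lead(D) = 9x⁴ ÷ −3x = −3x³. Subtract (−3x³)·D = 9x⁴ + 18x³. Remainder: 24x³ + 30x² − 27x + 18.
Step 4: lead(24x³ + 30x² − 27x + 18) ÷ lead(D) = 24x³ ÷ −3x = −8x². Subtract (−8x²)·D = 24x³ + 48x². Remainder: −18x² − 27x + 18.
Step 5: lead(−18x² − 27x + 18) ÷ lead(D) = −18x² ÷ −3x = 6x. Subtract (6x)·D = −18x² − 36x. Remainder: 9x + 18.
Step 6: lead(9x + 18) ÷ lead(D) = 9x ÷ −3x = −3. Subtract (−3)·D = 9x + 18. Remainder: 0.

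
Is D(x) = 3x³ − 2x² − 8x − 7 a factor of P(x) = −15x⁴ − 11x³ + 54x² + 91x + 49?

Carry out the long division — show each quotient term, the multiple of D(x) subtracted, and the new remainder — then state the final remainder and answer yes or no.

Step 1: lead(−15x⁴ − 11x³ + 54x² + 91x + 49) ÷ lead(D) = −15x⁴ ÷ 3x³ = −5x. Subtract (−5x)·D = −15x⁴ + 10x³ + 40x² + 35x. Remainder: −21x³ + 14x² + 56x + 49.
Step 2: lead(−21x³ + 14x² + 56x + 49) ÷ lead(D) = −21x³ ÷ 3x³ = −7. Subtract (−7)·D = −21x³ + 14x² + 56x + 49. Remainder: 0.

R(x) = 0, so D(x) is a factor of P(x). yes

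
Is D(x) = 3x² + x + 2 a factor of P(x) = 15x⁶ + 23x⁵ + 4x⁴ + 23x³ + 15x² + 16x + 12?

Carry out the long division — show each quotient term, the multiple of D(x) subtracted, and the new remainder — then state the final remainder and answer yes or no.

Step 1: lead(15x⁶ + 23x⁵ + 4x⁴ + 23x³ + 15x² + 16x + 12) ÷ lead(D) = 15x⁶ ÷ 3x² = 5x⁴. Subtract (5x⁴)·D = 15x⁶ + 5x⁵ + 10x⁴. Remainder: 18x⁵ − 6x⁴ + 23x³ + 15x² + 16x + 12.
Step 2: lead(18x⁵ − 6x⁴ + 23x³ + 15x² + 16x + 12) ÷ lead(D) = 18x⁵ ÷ 3x² = 6x³. Subtract (6x³)·D = 18x⁵ + 6x⁴ + 12x³. Remainder: −12x⁴ + 11x³ + 15x² + 16x + 12.
Step 3: lead(−12x⁴ + 11x³ + 15x² + 16x + 12) ÷ lead(D) = −12x⁴ ÷ 3x² = −4x². Subtract (−4x²)·D = −12x⁴ − 4x³ − 8x². Remainder: 15x³ + 23x² + 16x + 12.
Step 4: lead(15x³ + 23x² + 16x + 12) ÷ lead(D) = 15x³ ÷ 3x² = 5x. Subtract (5x)·D = 15x³ + 5x² + 10x. Remainder: 18x² + 6x + 12.
Step 5: lead(18x² + 6x + 12) ÷ lead(D) = 18x² ÷ 3x² = 6. Subtract (6)·D = 18x² + 6x + 12. Remainder: 0.

R(x) = 0, so D(x) is a factor of P(x). yes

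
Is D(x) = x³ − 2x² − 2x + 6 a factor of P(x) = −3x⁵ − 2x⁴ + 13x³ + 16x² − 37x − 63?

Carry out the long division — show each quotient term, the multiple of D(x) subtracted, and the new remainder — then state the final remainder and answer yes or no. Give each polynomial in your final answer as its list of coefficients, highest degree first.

R = [-7, -9], so D(x) is not a factor of P(x). no

Step 1: lead(−3x⁵ − 2x⁴ + 13x³ + 16x² − 37x − 63) ÷ lead(D) = −3x⁵ ÷ x³ = −3x². Subtract (−3x²)·D = −3x⁵ + 6x⁴ + 6x³ − 18x². Remainder: −8x⁴ + 7x³ + 34x² − 37x − 63.
Step 2: lead(−8x⁴ + 7x³ + 34x² − 37x − 63) ÷ lead(D) = −8x⁴ ÷ x³ = −8x. Subtract (−8x)·D = −8x⁴ + 16x³ + 16x² − 48x. Remainder: −9x³ + 18x² + 11x − 63.
Step 3: lead(−9x³ + 18x² + 11x − 63) ÷ lead(D) = −9x³ ÷ x³ = −9. Subtract (−9)·D = −9x³ + 18x² + 18x − 54. Remainder: −7x − 9.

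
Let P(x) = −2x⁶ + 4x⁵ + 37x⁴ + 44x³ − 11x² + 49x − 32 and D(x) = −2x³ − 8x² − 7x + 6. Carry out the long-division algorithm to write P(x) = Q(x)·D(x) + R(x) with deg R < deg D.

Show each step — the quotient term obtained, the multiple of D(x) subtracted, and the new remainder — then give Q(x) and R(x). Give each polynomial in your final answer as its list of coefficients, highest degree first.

Q = [1, -6, 2, -6]; R = [-9, -5, 4]

Step 1: lead(−2x⁶ + 4x⁵ + 37x⁴ + 44x³ − 11x² + 49x − 32) ÷ lead(D) = −2x⁶ ÷ −2x³ = x³. Subtract (x³)·D = −2x⁶ − 8x⁵ − 7x⁴ + 6x³. Remainder: 12x⁵ + 44x⁴ + 38x³ − 11x² + 49x − 32.
Step 2: lead(12x⁵ + 44x⁴ + 38x³ − 11x² + 49x − 32) ÷ lead(D) = 12x⁵ ÷ −2x³ = −6x². Subtract (−6x²)·D = 12x⁵ + 48x⁴ + 42x³ − 36x². Remainder: −4x⁴ − 4x³ + 25x² + 49x − 32.
Step 3: lead(−4x⁴ − 4x³ + 25x² + 49x − 32) ÷ lead(D) = −4x⁴ ÷ −2x³ = 2x. Subtract (2x)·D = −4x⁴ − 16x³ − 14x² + 12x. Remainder: 12x³ + 39x² + 37x − 32.
Step 4: lead(12x³ + 39x² + 37x − 32) ÷ lead(D) = 12x³ ÷ −2x³ = −6. Subtract (−6)·D = 12x³ + 48x² + 42x − 36. Remainder: −9x² − 5x + 4.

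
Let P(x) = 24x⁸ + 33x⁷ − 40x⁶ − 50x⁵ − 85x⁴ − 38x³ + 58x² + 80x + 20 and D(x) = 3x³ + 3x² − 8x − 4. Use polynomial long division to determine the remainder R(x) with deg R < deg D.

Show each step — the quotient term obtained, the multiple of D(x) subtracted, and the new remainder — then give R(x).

Step 1: lead(24x⁸ + 33x⁷ − 40x⁶ − 50x⁵ − 85x⁴ − 38x³ + 58x² + 80x + 20) ÷ lead(D) = 24x⁸ ÷ 3x³ = 8x⁵. Subtract (8x⁵)·D = 24x⁸ + 24x⁷ − 64x⁶ − 32x⁵. Remainder: 9x⁷ + 24x⁶ − 18x⁵ − 85x⁴ − 38x³ + 58x² + 80x + 20.
Step 2: lead(9x⁷ + 24x⁶ − 18x⁵ − 85x⁴ − 38x³ + 58x² + 80x + 20) ÷ lead(D) = 9x⁷ ÷ 3x³ = 3x⁴. Subtract (3x⁴)·D = 9x⁷ + 9x⁶ − 24x⁵ − 12x⁴. Remainder: 15x⁶ + 6x⁵ − 73x⁴ − 38x³ + 58x² + 80x + 20.
Step 3: lead(15x⁶ + 6x⁵ − 73x⁴ − 38x³ + 58x² + 80x + 20) ÷ lead(D) = 15x⁶ ÷ 3x³ = 5x³. Subtract (5x³)·D = 15x⁶ + 15x⁵ − 40x⁴ − 20x³. Remainder: −9x⁵ − 33x⁴ − 18x³ + 58x² + 80x + 20.
Step 4: lead(−9x⁵ − 33x⁴ − 18x³ + 58x² + 80x + 20) ÷ lead(D) = −9x⁵ ÷ 3x³ = −3x². Subtract (−3x²)·D = −9x⁵ − 9x⁴ + 24x³ + 12x². Remainder: −24x⁴ − 42x³ + 46x² + 80x + 20.
Step 5: lead(−24x⁴ − 42x³ + 46x² + 80x + 20) ÷ lead(D) = −24x⁴ ÷ 3x³ = −8x. Subtract (−8x)·D = −24x⁴ − 24x³ + 64x² + 32x. Remainder: −18x³ − 18x² + 48x + 20.
Step 6: lead(−18x³ − 18x² + 48x + 20) ÷ lead(D) = −18x³ ÷ 3x³ = −6. Subtract (−6)·D = −18x³ − 18x² + 48x + 24. Remainder: −4.

R(x) = −4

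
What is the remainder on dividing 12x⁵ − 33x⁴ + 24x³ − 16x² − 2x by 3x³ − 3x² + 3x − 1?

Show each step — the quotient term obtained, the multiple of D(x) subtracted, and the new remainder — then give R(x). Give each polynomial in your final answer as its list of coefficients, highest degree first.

Step 1: lead(12x⁵ − 33x⁴ + 24x³ − 16x² − 2x) ÷ lead(D) = 12x⁵ ÷ 3x³ = 4x². Subtract (4x²)·D = 12x⁵ − 12x⁴ + 12x³ − 4x². Remainder: −21x⁴ + 12x³ − 12x² − 2x.
Step 2: lead(−21x⁴ + 12x³ − 12x² − 2x) ÷ lead(D) = −21x⁴ ÷ 3x³ = −7x. Subtract (−7x)·D = −21x⁴ + 21x³ − 21x² + 7x. Remainder: −9x³ + 9x² − 9x.
Step 3: lead(−9x³ + 9x² − 9x) ÷ lead(D) = −9x³ ÷ 3x³ = −3. Subtract (−3)·D = −9x³ + 9x² − 9x + 3. Remainder: −3.

R = [-3]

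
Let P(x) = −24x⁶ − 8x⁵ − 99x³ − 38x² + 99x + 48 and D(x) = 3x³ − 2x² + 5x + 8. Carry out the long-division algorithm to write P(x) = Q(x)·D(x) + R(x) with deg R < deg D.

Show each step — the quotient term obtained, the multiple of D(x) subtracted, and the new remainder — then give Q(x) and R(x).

Q(x) = −8x³ − 8x² + 8x + 7; R(x) = −8

Step 1: lead(−24x⁶ − 8x⁵ − 99x³ − 38x² + 99x + 48) ÷ lead(D) = −24x⁶ ÷ 3x³ = −8x³. Subtract (−8x³)·D = −24x⁶ + 16x⁵ − 40x⁴ − 64x³. Remainder: −24x⁵ + 40x⁴ − 35x³ − 38x² + 99x + 48.
Step 2: lead(−24x⁵ + 40x⁴ − 35x³ − 38x² + 99x + 48) ÷ lead(D) = −24x⁵ ÷ 3x³ = −8x². Subtract (−8x²)·D = −24x⁵ + 16x⁴ − 40x³ − 64x². Remainder: 24x⁴ + 5x³ + 26x² + 99x + 48.
Step 3: lead(24x⁴ + 5x³ + 26x² + 99x + 48) ÷ lead(D) = 24x⁴ ÷ 3x³ = 8x. Subtract (8x)·D = 24x⁴ − 16x³ + 40x² + 64x. Remainder: 21x³ − 14x² + 35x + 48.
Step 4: lead(21x³ − 14x² + 35x + 48) ÷ lead(D) = 21x³ ÷ 3x³ = 7. Subtract (7)·D = 21x³ − 14x² + 35x + 56. Remainder: −8.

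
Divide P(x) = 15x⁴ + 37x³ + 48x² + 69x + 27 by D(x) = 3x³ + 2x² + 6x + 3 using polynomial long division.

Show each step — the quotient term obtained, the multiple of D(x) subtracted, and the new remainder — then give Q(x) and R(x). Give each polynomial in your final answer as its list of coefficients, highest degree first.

Step 1: lead(15x⁴ + 37x³ + 48x² + 69x + 27) ÷ lead(D) = 15x⁴ ÷ 3x³ = 5x. Subtract (5x)·D = 15x⁴ + 10x³ + 30x² + 15x. Remainder: 27x³ + 18x² + 54x + 27.
Step 2: lead(27x³ + 18x² + 54x + 27) ÷ lead(D) = 27x³ ÷ 3x³ = 9. Subtract (9)·D = 27x³ + 18x² + 54x + 27. Remainder: 0.

Q = [5, 9]; R = [0]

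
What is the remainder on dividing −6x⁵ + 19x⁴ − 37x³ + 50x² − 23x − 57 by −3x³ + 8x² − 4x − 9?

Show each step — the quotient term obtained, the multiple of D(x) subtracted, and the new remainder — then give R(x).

Step 1: lead(−6x⁵ + 19x⁴ − 37x³ + 50x² − 23x − 57) ÷ lead(D) = −6x⁵ ÷ −3x³ = 2x². Subtract (2x²)·D = −6x⁵ + 16x⁴ − 8x³ − 18x². Remainder: 3x⁴ − 29x³ + 68x² − 23x − 57.
Step 2: lead(3x⁴ − 29x³ + 68x² − 23x − 57) ÷ lead(D) = 3x⁴ ÷ −3x³ = −x. Subtract (−x)·D = 3x⁴ − 8x³ + 4x² + 9x. Remainder: −21x³ + 64x² − 32x − 57.
Step 3: lead(−21x³ + 64x² − 32x − 57) ÷ lead(D) = −21x³ ÷ −3x³ = 7. Subtract (7)·D = −21x³ + 56x² − 28x − 63. Remainder: 8x² − 4x + 6.

R(x) = 8x² − 4x + 6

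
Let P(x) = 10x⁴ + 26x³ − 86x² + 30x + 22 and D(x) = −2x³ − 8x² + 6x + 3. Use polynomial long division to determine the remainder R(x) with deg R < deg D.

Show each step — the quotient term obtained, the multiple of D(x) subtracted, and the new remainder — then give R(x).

Step 1: lead(10x⁴ + 26x³ − 86x² + 30x + 22) ÷ lead(D) = 10x⁴ ÷ −2x³ = −5x. Subtract (−5x)·D = 10x⁴ + 40x³ − 30x² − 15x. Remainder: −14x³ − 56x² + 45x + 22.
Step 2: lead(−14x³ − 56x² + 45x + 22) ÷ lead(D) = −14x³ ÷ −2x³ = 7. Subtract (7)·D = −14x³ − 56x² + 42x + 21. Remainder: 3x + 1.

R(x) = 3x + 1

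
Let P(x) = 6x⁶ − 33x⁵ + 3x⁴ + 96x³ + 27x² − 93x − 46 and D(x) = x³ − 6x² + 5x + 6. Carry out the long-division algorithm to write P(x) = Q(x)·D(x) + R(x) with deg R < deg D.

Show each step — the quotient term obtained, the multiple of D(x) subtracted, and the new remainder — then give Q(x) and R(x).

Q(x) = 6x³ + 3x² − 9x − 9; R(x) = 6x + 8

Step 1: lead(6x⁶ − 33x⁵ + 3x⁴ + 96x³ + 27x² − 93x − 46) ÷ lead(D) = 6x⁶ ÷ x³ = 6x³. Subtract (6x³)·D = 6x⁶ − 36x⁵ + 30x⁴ + 36x³. Remainder: 3x⁵ − 27x⁴ + 60x³ + 27x² − 93x − 46.
Step 2: lead(3x⁵ − 27x⁴ + 60x³ + 27x² − 93x − 46) ÷ lead(D) = 3x⁵ ÷ x³ = 3x². Subtract (3x²)·D = 3x⁵ − 18x⁴ + 15x³ + 18x². Remainder: −9x⁴ + 45x³ + 9x² − 93x − 46.
Step 3: lead(−9x⁴ + 45x³ + 9x² − 93x − 46) ÷ lead(D) = −9x⁴ ÷ x³ = −9x. Subtract (−9x)·D = −9x⁴ + 54x³ − 45x² − 54x. Remainder: −9x³ + 54x² − 39x − 46.
Step 4: lead(−9x³ + 54x² − 39x − 46) ÷ lead(D) = −9x³ ÷ x³ = −9. Subtract (−9)·D = −9x³ + 54x² − 45x − 54. Remainder: 6x + 8.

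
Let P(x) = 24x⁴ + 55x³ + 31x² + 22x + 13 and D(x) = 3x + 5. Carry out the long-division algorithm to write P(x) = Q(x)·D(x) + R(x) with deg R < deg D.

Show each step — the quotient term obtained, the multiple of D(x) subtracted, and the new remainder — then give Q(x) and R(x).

Q(x) = 8x³ + 5x² + 2x + 4; R(x) = −7

Step 1: lead(24x⁴ + 55x³ + 31x² + 22x + 13) ÷ lead(D) = 24x⁴ ÷ 3x = 8x³. Subtract (8x³)·D = 24x⁴ + 40x³. Remainder: 15x³ + 31x² + 22x + 13.
Step 2: lead(15x³ + 31x² + 22x + 13) ÷ lead(D) = 15x³ ÷ 3x = 5x². Subtract (5x²)·D = 15x³ + 25x². Remainder: 6x² + 22x + 13.
Step 3: lead(6x² + 22x + 13) ÷ lead(D) = 6x² ÷ 3x = 2x. Subtract (2x)·D = 6x² + 10x. Remainder: 12x + 13.
Step 4: lead(12x + 13) ÷ lead(D) = 12x ÷ 3x = 4. Subtract (4)·D = 12x + 20. Remainder: −7.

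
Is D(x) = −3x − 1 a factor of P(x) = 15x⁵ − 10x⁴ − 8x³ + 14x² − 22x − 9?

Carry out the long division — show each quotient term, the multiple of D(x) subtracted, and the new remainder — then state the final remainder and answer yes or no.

Step 1: lead(15x⁵ − 10x⁴ − 8x³ + 14x² − 22x − 9) ÷ lead(D) = 15x⁵ ÷ −3x = −5x⁴. Subtract (−5x⁴)·D = 15x⁵ + 5x⁴. Remainder: −15x⁴ − 8x³ + 14x² − 22x − 9.
Step 2: lead(−15x⁴ − 8x³ + 14x² − 22x − 9) ÷ lead(D) = −15x⁴ ÷ −3x = 5x³. Subtract (5x³)·D = −15x⁴ − 5x³. Remainder: −3x³ + 14x² − 22x − 9.
Step 3: lead(−3x³ + 14x² − 22x − 9) ÷ lead(D) = −3x³ ÷ −3x = x². Subtract (x²)·D = −3x³ − x². Remainder: 15x² − 22x − 9.
Step 4: lead(15x² − 22x − 9) ÷ lead(D) = 15x² ÷ −3x = −5x. Subtract (−5x)·D = 15x² + 5x. Remainder: −27x − 9.
Step 5: lead(−27x − 9) ÷ lead(D) = −27x ÷ −3x = 9. Subtract (9)·D = −27x − 9. Remainder: 0.

R(x) = 0, so D(x) is a factor of P(x). yes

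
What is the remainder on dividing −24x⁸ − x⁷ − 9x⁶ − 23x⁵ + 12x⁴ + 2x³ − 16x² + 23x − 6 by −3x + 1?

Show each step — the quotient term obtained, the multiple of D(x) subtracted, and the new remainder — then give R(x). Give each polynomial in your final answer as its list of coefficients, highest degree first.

R = [0]

Step 1: lead(−24x⁸ − x⁷ − 9x⁶ − 23x⁵ + 12x⁴ + 2x³ − 16x² + 23x − 6) ÷ lead(D) = −24x⁸ ÷ −3x = 8x⁷. Subtract (8x⁷)·D = −24x⁸ + 8x⁷. Remainder: −9x⁷ − 9x⁶ − 23x⁵ + 12x⁴ + 2x³ − 16x² + 23x − 6.
Step 2: lead(−9x⁷ − 9x⁶ − 23x⁵ + 12x⁴ + 2x³ − 16x² + 23x − 6) ÷ lead(D) = −9x⁷ ÷ −3x = 3x⁶. Subtract (3x⁶)·D = −9x⁷ + 3x⁶. Remainder: −12x⁶ − 23x⁵ + 12x⁴ + 2x³ − 16x² + 23x − 6.
Step 3: lead(−12x⁶ − 23x⁵ + 12x⁴ + 2x³ − 16x² + 23x − 6) ÷ lead(D) = −12x⁶ ÷ −3x = 4x⁵. Subtract (4x⁵)·D = −12x⁶ + 4x⁵. Remainder: −27x⁵ + 12x⁴ + 2x³ − 16x² + 23x − 6.
Step 4: lead(−27x⁵ + 12x⁴ + 2x³ − 16x² + 23x − 6) ÷ lead(D) = −27x⁵ ÷ −3x = 9x⁴. Subtract (9x⁴)·D = −27x⁵ + 9x⁴. Remainder: 3x⁴ + 2x³ − 16x² + 23x − 6.
Step 5: lead(3x⁴ + 2x³ − 16x² + 23x − 6) ÷ lead(D) = 3x⁴ ÷ −3x = −x³. Subtract (−x³)·D = 3x⁴ − x³. Remainder: 3x³ − 16x² + 23x − 6.
Step 6: lead(3x³ − 16x² + 23x − 6) ÷ lead(D) = 3x³ ÷ −3x = −x². Subtract (−x²)·D = 3x³ − x². Remainder: −15x² + 23x − 6.
Step 7: lead(−15x² + 23x − 6) ÷ lead(D) = −15x² ÷ −3x = 5x. Subtract (5x)·D = −15x² + 5x. Remainder: 18x − 6.
Step 8: lead(18x − 6) ÷ lead(D) = 18x ÷ −3x = −6. Subtract (−6)·D = 18x − 6. Remainder: 0.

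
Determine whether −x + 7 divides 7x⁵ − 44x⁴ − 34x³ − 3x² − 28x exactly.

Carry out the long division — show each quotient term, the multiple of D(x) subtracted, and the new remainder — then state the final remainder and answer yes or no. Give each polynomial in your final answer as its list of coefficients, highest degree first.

Step 1: lead(7x⁵ − 44x⁴ − 34x³ − 3x² − 28x) ÷ lead(D) = 7x⁵ ÷ −x = −7x⁴. Subtract (−7x⁴)·D = 7x⁵ − 49x⁴. Remainder: 5x⁴ − 34x³ − 3x² − 28x.
Step 2: lead(5x⁴ − 34x³ − 3x² − 28x) ÷ lead(D) = 5x⁴ ÷ −x = −5x³. Subtract (−5x³)·D = 5x⁴ − 35x³. Remainder: x³ − 3x² − 28x.
Step 3: lead(x³ − 3x² − 28x) ÷ lead(D) = x³ ÷ −x = −x². Subtract (−x²)·D = x³ − 7x². Remainder: 4x² − 28x.
Step 4: lead(4x² − 28x) ÷ lead(D) = 4x² ÷ −x = −4x. Subtract (−4x)·D = 4x² − 28x. Remainder: 0.

R = [0], so D(x) is a factor of P(x). yes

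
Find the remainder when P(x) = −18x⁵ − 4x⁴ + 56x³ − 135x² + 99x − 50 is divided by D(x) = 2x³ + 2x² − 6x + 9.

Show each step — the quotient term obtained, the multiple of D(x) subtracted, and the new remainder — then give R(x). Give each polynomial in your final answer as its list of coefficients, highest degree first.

R = [4]

Step 1: lead(−18x⁵ − 4x⁴ + 56x³ − 135x² + 99x − 50) ÷ lead(D) = −18x⁵ ÷ 2x³ = −9x². Subtract (−9x²)·D = −18x⁵ − 18x⁴ + 54x³ − 81x². Remainder: 14x⁴ + 2x³ − 54x² + 99x − 50.
Step 2: lead(14x⁴ + 2x³ − 54x² + 99x − 50) ÷ lead(D) = 14x⁴ ÷ 2x³ = 7x. Subtract (7x)·D = 14x⁴ + 14x³ − 42x² + 63x. Remainder: −12x³ − 12x² + 36x − 50.
Step 3: lead(−12x³ − 12x² + 36x − 50) ÷ lead(D) = −12x³ ÷ 2x³ = −6. Subtract (−6)·D = −12x³ − 12x² + 36x − 54. Remainder: 4.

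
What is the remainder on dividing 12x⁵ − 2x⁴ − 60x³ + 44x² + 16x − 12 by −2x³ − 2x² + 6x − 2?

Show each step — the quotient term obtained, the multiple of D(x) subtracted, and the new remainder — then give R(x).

R(x) = −2

Step 1: lead(12x⁵ − 2x⁴ − 60x³ + 44x² + 16x − 12) ÷ lead(D) = 12x⁵ ÷ −2x³ = −6x². Subtract (−6x²)·D = 12x⁵ + 12x⁴ − 36x³ + 12x². Remainder: −14x⁴ − 24x³ + 32x² + 16x − 12.
Step 2: lead(−14x⁴ − 24x³ + 32x² + 16x − 12) ÷ lead(D) = −14x⁴ ÷ −2x³ = 7x. Subtract (7x)·D = −14x⁴ − 14x³ + 42x² − 14x. Remainder: −10x³ − 10x² + 30x − 12.
Step 3: lead(−10x³ − 10x² + 30x − 12) ÷ lead(D) = −10x³ ÷ −2x³ = 5. Subtract (5)·D = −10x³ − 10x² + 30x − 10. Remainder: −2.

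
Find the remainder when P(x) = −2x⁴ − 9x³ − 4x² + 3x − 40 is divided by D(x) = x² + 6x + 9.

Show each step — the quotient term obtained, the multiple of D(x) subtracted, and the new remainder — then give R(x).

R(x) = −4

Step 1: lead(−2x⁴ − 9x³ − 4x² + 3x − 40) ÷ lead(D) = −2x⁴ ÷ x² = −2x². Subtract (−2x²)·D = −2x⁴ − 12x³ − 18x². Remainder: 3x³ + 14x² + 3x − 40.
Step 2: lead(3x³ + 14x² + 3x − 40) ÷ lead(D) = 3x³ ÷ x² = 3x. Subtract (3x)·D = 3x³ + 18x² + 27x. Remainder: −4x² − 24x − 40.
Step 3: lead(−4x² − 24x − 40) ÷ lead(D) = −4x² ÷ x² = −4. Subtract (−4)·D = −4x² − 24x − 36. Remainder: −4.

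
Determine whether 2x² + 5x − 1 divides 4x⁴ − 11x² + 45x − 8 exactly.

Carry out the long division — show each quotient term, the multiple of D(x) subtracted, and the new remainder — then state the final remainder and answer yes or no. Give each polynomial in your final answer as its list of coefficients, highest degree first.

R = [0], so D(x) is a factor of P(x). yes

Step 1: lead(4x⁴ − 11x² + 45x − 8) ÷ lead(D) = 4x⁴ ÷ 2x² = 2x². Subtract (2x²)·D = 4x⁴ + 10x³ − 2x². Remainder: −10x³ − 9x² + 45x − 8.
Step 2: lead(−10x³ − 9x² + 45x − 8) ÷ lead(D) = −10x³ ÷ 2x² = −5x. Subtract (−5x)·D = −10x³ − 25x² + 5x. Remainder: 16x² + 40x − 8.
Step 3: lead(16x² + 40x − 8) ÷ lead(D) = 16x² ÷ 2x² = 8. Subtract (8)·D = 16x² + 40x − 8. Remainder: 0.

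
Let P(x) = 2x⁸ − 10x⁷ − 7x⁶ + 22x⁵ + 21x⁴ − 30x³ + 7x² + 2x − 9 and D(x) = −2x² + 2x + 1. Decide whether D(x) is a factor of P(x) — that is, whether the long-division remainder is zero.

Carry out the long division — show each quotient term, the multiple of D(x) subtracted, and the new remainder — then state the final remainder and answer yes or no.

R(x) = 3x − 6, so D(x) is not a factor of P(x). no

Step 1: lead(2x⁸ − 10x⁷ − 7x⁶ + 22x⁵ + 21x⁴ − 30x³ + 7x² + 2x − 9) ÷ lead(D) = 2x⁸ ÷ −2x² = −x⁶. Subtract (−x⁶)·D = 2x⁸ − 2x⁷ − x⁶. Remainder: −8x⁷ − 6x⁶ + 22x⁵ + 21x⁴ − 30x³ + 7x² + 2x − 9.
Step 2: lead(−8x⁷ − 6x⁶ + 22x⁵ + 21x⁴ − 30x³ + 7x² + 2x − 9) ÷ lead(D) = −8x⁷ ÷ −2x² = 4x⁵. Subtract (4x⁵)·D = −8x⁷ + 8x⁶ + 4x⁵. Remainder: −14x⁶ + 18x⁵ + 21x⁴ − 30x³ + 7x² + 2x − 9.
Step 3: lead(−14x⁶ + 18x⁵ + 21x⁴ − 30x³ + 7x² + 2x − 9) ÷ lead(D) = −14x⁶ ÷ −2x² = 7x⁴. Subtract (7x⁴)·D = −14x⁶ + 14x⁵ + 7x⁴. Remainder: 4x⁵ + 14x⁴ − 30x³ + 7x² + 2x − 9.
Step 4: lead(4x⁵ + 14x⁴ − 30x³ + 7x² + 2x − 9) ÷ lead(D) = 4x⁵ ÷ −2x² = −2x³. Subtract (−2x³)·D = 4x⁵ − 4x⁴ − 2x³. Remainder: 18x⁴ − 28x³ + 7x² + 2x − 9.
Step 5: lead(18x⁴ − 28x³ + 7x² + 2x − 9) ÷ lead(D) = 18x⁴ ÷ −2x² = −9x². Subtract (−9x²)·D = 18x⁴ − 18x³ − 9x². Remainder: −10x³ + 16x² + 2x − 9.
Step 6: lead(−10x³ + 16x² + 2x − 9) ÷ lead(D) = −10x³ ÷ −2x² = 5x. Subtract (5x)·D = −10x³ + 10x² + 5x. Remainder: 6x² − 3x − 9.
Step 7: lead(6x² − 3x − 9) ÷ lead(D) = 6x² ÷ −2x² = −3. Subtract (−3)·D = 6x² − 6x − 3. Remainder: 3x − 6.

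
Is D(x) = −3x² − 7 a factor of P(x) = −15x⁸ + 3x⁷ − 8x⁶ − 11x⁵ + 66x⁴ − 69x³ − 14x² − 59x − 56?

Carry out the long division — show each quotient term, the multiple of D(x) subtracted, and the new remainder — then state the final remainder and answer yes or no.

R(x) = 4x − 7, so D(x) is not a factor of P(x). no

Step 1: lead(−15x⁸ + 3x⁷ − 8x⁶ − 11x⁵ + 66x⁴ − 69x³ − 14x² − 59x − 56) ÷ lead(D) = −15x⁸ ÷ −3x² = 5x⁶. Subtract (5x⁶)·D = −15x⁸ − 35x⁶. Remainder: 3x⁷ + 27x⁶ − 11x⁵ + 66x⁴ − 69x³ − 14x² − 59x − 56.
Step 2: lead(3x⁷ + 27x⁶ − 11x⁵ + 66x⁴ − 69x³ − 14x² − 59x − 56) ÷ lead(D) = 3x⁷ ÷ −3x² = −x⁵. Subtract (−x⁵)·D = 3x⁷ + 7x⁵. Remainder: 27x⁶ − 18x⁵ + 66x⁴ − 69x³ − 14x² − 59x − 56.
Step 3: lead(27x⁶ − 18x⁵ + 66x⁴ − 69x³ − 14x² − 59x − 56) ÷ lead(D) = 27x⁶ ÷ −3x² = −9x⁴. Subtract (−9x⁴)·D = 27x⁶ + 63x⁴. Remainder: −18x⁵ + 3x⁴ − 69x³ − 14x² − 59x − 56.
Step 4: lead(−18x⁵ + 3x⁴ − 69x³ − 14x² − 59x − 56) ÷ lead(D) = −18x⁵ ÷ −3x² = 6x³. Subtract (6x³)·D = −18x⁵ − 42x³. Remainder: 3x⁴ − 27x³ − 14x² − 59x − 56.
Step 5: lead(3x⁴ − 27x³ − 14x² − 59x − 56) ÷ lead(D) = 3x⁴ ÷ −3x² = −x². Subtract (−x²)·D = 3x⁴ + 7x². Remainder: −27x³ − 21x² − 59x − 56.
Step 6: lead(−27x³ − 21x² − 59x − 56) ÷ lead(D) = −27x³ ÷ −3x² = 9x. Subtract (9x)·D = −27x³ − 63x. Remainder: −21x² + 4x − 56.
Step 7: lead(−21x² + 4x − 56) ÷ lead(D) = −21x² ÷ −3x² = 7. Subtract (7)·D = −21x² − 49. Remainder: 4x − 7.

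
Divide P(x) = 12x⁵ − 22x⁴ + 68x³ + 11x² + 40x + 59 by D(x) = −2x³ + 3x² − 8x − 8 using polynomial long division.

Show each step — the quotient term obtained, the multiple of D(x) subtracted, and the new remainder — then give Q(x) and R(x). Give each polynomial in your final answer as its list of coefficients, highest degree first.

Step 1: lead(12x⁵ − 22x⁴ + 68x³ + 11x² + 40x + 59) ÷ lead(D) = 12x⁵ ÷ −2x³ = −6x². Subtract (−6x²)·D = 12x⁵ − 18x⁴ + 48x³ + 48x². Remainder: −4x⁴ + 20x³ − 37x² + 40x + 59.
Step 2: lead(−4x⁴ + 20x³ − 37x² + 40x + 59) ÷ lead(D) = −4x⁴ ÷ −2x³ = 2x. Subtract (2x)·D = −4x⁴ + 6x³ − 16x² − 16x. Remainder: 14x³ − 21x² + 56x + 59.
Step 3: lead(14x³ − 21x² + 56x + 59) ÷ lead(D) = 14x³ ÷ −2x³ = −7. Subtract (−7)·D = 14x³ − 21x² + 56x + 56. Remainder: 3.

Q = [-6, 2, -7]; R = [3]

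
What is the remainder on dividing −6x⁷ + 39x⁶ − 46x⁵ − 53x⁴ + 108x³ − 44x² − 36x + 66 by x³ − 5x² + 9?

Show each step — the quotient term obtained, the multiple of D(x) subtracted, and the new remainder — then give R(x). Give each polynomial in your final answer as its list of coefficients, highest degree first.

Step 1: lead(−6x⁷ + 39x⁶ − 46x⁵ − 53x⁴ + 108x³ − 44x² − 36x + 66) ÷ lead(D) = −6x⁷ ÷ x³ = −6x⁴. Subtract (−6x⁴)·D = −6x⁷ + 30x⁶ − 54x⁴. Remainder: 9x⁶ − 46x⁵ + x⁴ + 108x³ − 44x² − 36x + 66.
Step 2: lead(9x⁶ − 46x⁵ + x⁴ + 108x³ − 44x² − 36x + 66) ÷ lead(D) = 9x⁶ ÷ x³ = 9x³. Subtract (9x³)·D = 9x⁶ − 45x⁵ + 81x³. Remainder: −x⁵ + x⁴ + 27x³ − 44x² − 36x + 66.
Step 3: lead(−x⁵ + x⁴ + 27x³ − 44x² − 36x + 66) ÷ lead(D) = −x⁵ ÷ x³ = −x². Subtract (−x²)·D = −x⁵ + 5x⁴ − 9x². Remainder: −4x⁴ + 27x³ − 35x² − 36x + 66.
Step 4: lead(−4x⁴ + 27x³ − 35x² − 36x + 66) ÷ lead(D) = −4x⁴ ÷ x³ = −4x. Subtract (−4x)·D = −4x⁴ + 20x³ − 36x. Remainder: 7x³ − 35x² + 66.
Step 5: lead(7x³ − 35x² + 66) ÷ lead(D) = 7x³ ÷ x³ = 7. Subtract (7)·D = 7x³ − 35x² + 63. Remainder: 3.

R = [3]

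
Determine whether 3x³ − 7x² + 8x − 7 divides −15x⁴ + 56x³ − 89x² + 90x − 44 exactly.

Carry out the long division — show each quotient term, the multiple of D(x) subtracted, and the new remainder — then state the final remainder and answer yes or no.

Step 1: lead(−15x⁴ + 56x³ − 89x² + 90x − 44) ÷ lead(D) = −15x⁴ ÷ 3x³ = −5x. Subtract (−5x)·D = −15x⁴ + 35x³ − 40x² + 35x. Remainder: 21x³ − 49x² + 55x − 44.
Step 2: lead(21x³ − 49x² + 55x − 44) ÷ lead(D) = 21x³ ÷ 3x³ = 7. Subtract (7)·D = 21x³ − 49x² + 56x − 49. Remainder: −x + 5.

R(x) = −x + 5, so D(x) is not a factor of P(x). no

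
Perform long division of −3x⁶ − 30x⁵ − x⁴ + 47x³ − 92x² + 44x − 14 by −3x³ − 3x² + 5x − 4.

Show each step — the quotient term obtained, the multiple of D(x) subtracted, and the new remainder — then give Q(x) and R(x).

Q(x) = x³ + 9x² − 7x + 5; R(x) = −6x² − 9x + 6

Step 1: lead(−3x⁶ − 30x⁵ − x⁴ + 47x³ − 92x² + 44x − 14) ÷ lead(D) = −3x⁶ ÷ −3x³ = x³. Subtract (x³)·D = −3x⁶ − 3x⁵ + 5x⁴ − 4x³. Remainder: −27x⁵ − 6x⁴ + 51x³ − 92x² + 44x − 14.
Step 2: lead(−27x⁵ − 6x⁴ + 51x³ − 92x² + 44x − 14) ÷ lead(D) = −27x⁵ ÷ −3x³ = 9x². Subtract (9x²)·D = −27x⁵ − 27x⁴ + 45x³ − 36x². Remainder: 21x⁴ + 6x³ − 56x² + 44x − 14.
Step 3: lead(21x⁴ + 6x³ − 56x² + 44x − 14) ÷ lead(D) = 21x⁴ ÷ −3x³ = −7x. Subtract (−7x)·D = 21x⁴ + 21x³ − 35x² + 28x. Remainder: −15x³ − 21x² + 16x − 14.
Step 4: lead(−15x³ − 21x² + 16x − 14) ÷ lead(D) = −15x³ ÷ −3x³ = 5. Subtract (5)·D = −15x³ − 15x² + 25x − 20. Remainder: −6x² − 9x + 6.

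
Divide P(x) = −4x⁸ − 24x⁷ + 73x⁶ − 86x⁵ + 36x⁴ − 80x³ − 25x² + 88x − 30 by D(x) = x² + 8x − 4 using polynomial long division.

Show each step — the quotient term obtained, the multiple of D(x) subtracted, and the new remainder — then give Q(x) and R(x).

Q(x) = −4x⁶ + 8x⁵ − 7x⁴ + 2x³ − 8x² − 8x + 7; R(x) = −2

Step 1: lead(−4x⁸ − 24x⁷ + 73x⁶ − 86x⁵ + 36x⁴ − 80x³ − 25x² + 88x − 30) ÷ lead(D) = −4x⁸ ÷ x² = −4x⁶. Subtract (−4x⁶)·D = −4x⁸ − 32x⁷ + 16x⁶. Remainder: 8x⁷ + 57x⁶ − 86x⁵ + 36x⁴ − 80x³ − 25x² + 88x − 30.
Step 2: lead(8x⁷ + 57x⁶ − 86x⁵ + 36x⁴ − 80x³ − 25x² + 88x − 30) ÷ lead(D) = 8x⁷ ÷ x² = 8x⁵. Subtract (8x⁵)·D = 8x⁷ + 64x⁶ − 32x⁵. Remainder: −7x⁶ − 54x⁵ + 36x⁴ − 80x³ − 25x² + 88x − 30.
Step 3: lead(−7x⁶ − 54x⁵ + 36x⁴ − 80x³ − 25x² + 88x − 30) ÷ lead(D) = −7x⁶ ÷ x² = −7x⁴. Subtract (−7x⁴)·D = −7x⁶ − 56x⁵ + 28x⁴. Remainder: 2x⁵ + 8x⁴ − 80x³ − 25x² + 88x − 30.
Step 4: lead(2x⁵ + 8x⁴ − 80x³ − 25x² + 88x − 30) ÷ lead(D) = 2x⁵ ÷ x² = 2x³. Subtract (2x³)·D = 2x⁵ + 16x⁴ − 8x³. Remainder: −8x⁴ − 72x³ − 25x² + 88x − 30.
Step 5: lead(−8x⁴ − 72x³ − 25x² + 88x − 30) ÷ lead(D) = −8x⁴ ÷ x² = −8x². Subtract (−8x²)·D = −8x⁴ − 64x³ + 32x². Remainder: −8x³ − 57x² + 88x − 30.
Step 6: lead(−8x³ − 57x² + 88x − 30) ÷ lead(D) = −8x³ ÷ x² = −8x. Subtract (−8x)·D = −8x³ − 64x² + 32x. Remainder: 7x² + 56x − 30.
Step 7: lead(7x² + 56x − 30) ÷ lead(D) = 7x² ÷ x² = 7. Subtract (7)·D = 7x² + 56x − 28. Remainder: −2.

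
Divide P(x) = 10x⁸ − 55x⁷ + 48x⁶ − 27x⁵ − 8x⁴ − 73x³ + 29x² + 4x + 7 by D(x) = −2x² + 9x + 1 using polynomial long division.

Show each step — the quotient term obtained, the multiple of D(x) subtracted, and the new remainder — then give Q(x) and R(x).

Step 1: lead(10x⁸ − 55x⁷ + 48x⁶ − 27x⁵ − 8x⁴ − 73x³ + 29x² + 4x + 7) ÷ lead(D) = 10x⁸ ÷ −2x² = −5x⁶. Subtract (−5x⁶)·D = 10x⁸ − 45x⁷ − 5x⁶. Remainder: −10x⁷ + 53x⁶ − 27x⁵ − 8x⁴ − 73x³ + 29x² + 4x + 7.
Step 2: lead(−10x⁷ + 53x⁶ − 27x⁵ − 8x⁴ − 73x³ + 29x² + 4x + 7) ÷ lead(D) = −10x⁷ ÷ −2x² = 5x⁵. Subtract (5x⁵)·D = −10x⁷ + 45x⁶ + 5x⁵. Remainder: 8x⁶ − 32x⁵ − 8x⁴ − 73x³ + 29x² + 4x + 7.
Step 3: lead(8x⁶ − 32x⁵ − 8x⁴ − 73x³ + 29x² + 4x + 7) ÷ lead(D) = 8x⁶ ÷ −2x² = −4x⁴. Subtract (−4x⁴)·D = 8x⁶ − 36x⁵ − 4x⁴. Remainder: 4x⁵ − 4x⁴ − 73x³ + 29x² + 4x + 7.
Step 4: lead(4x⁵ − 4x⁴ − 73x³ + 29x² + 4x + 7) ÷ lead(D) = 4x⁵ ÷ −2x² = −2x³. Subtract (−2x³)·D = 4x⁵ − 18x⁴ − 2x³. Remainder: 14x⁴ − 71x³ + 29x² + 4x + 7.
Step 5: lead(14x⁴ − 71x³ + 29x² + 4x + 7) ÷ lead(D) = 14x⁴ ÷ −2x² = −7x². Subtract (−7x²)·D = 14x⁴ − 63x³ − 7x². Remainder: −8x³ + 36x² + 4x + 7.
Step 6: lead(−8x³ + 36x² + 4x + 7) ÷ lead(D) = −8x³ ÷ −2x² = 4x. Subtract (4x)·D = −8x³ + 36x² + 4x. Remainder: 7.

Q(x) = −5x⁶ + 5x⁵ − 4x⁴ − 2x³ − 7x² + 4x; R(x) = 7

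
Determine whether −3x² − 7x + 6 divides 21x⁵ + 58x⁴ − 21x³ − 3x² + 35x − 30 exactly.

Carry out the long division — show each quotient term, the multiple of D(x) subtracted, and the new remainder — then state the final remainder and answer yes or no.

R(x) = 0, so D(x) is a factor of P(x). yes

Step 1: lead(21x⁵ + 58x⁴ − 21x³ − 3x² + 35x − 30) ÷ lead(D) = 21x⁵ ÷ −3x² = −7x³. Subtract (−7x³)·D = 21x⁵ + 49x⁴ − 42x³. Remainder: 9x⁴ + 21x³ − 3x² + 35x − 30.
Step 2: lead(9x⁴ + 21x³ − 3x² + 35x − 30) ÷ lead(D) = 9x⁴ ÷ −3x² = −3x². Subtract (−3x²)·D = 9x⁴ + 21x³ − 18x². Remainder: 15x² + 35x − 30.
Step 3: lead(15x² + 35x − 30) ÷ lead(D) = 15x² ÷ −3x² = −5. Subtract (−5)·D = 15x² + 35x − 30. Remainder: 0.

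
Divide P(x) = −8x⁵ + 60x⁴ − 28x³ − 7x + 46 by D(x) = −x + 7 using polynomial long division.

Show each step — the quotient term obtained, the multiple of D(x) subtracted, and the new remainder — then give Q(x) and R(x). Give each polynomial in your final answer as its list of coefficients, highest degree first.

Q = [8, -4, 0, 0, 7]; R = [-3]

Step 1: lead(−8x⁵ + 60x⁴ − 28x³ − 7x + 46) ÷ lead(D) = −8x⁵ ÷ −x = 8x⁴. Subtract (8x⁴)·D = −8x⁵ + 56x⁴. Remainder: 4x⁴ − 28x³ − 7x + 46.
Step 2: lead(4x⁴ − 28x³ − 7x + 46) ÷ lead(D) = 4x⁴ ÷ −x = −4x³. Subtract (−4x³)·D = 4x⁴ − 28x³. Remainder: −7x + 46.
Step 3: lead(−7x + 46) ÷ lead(D) = −7x ÷ −x = 7. Subtract (7)·D = −7x + 49. Remainder: −3.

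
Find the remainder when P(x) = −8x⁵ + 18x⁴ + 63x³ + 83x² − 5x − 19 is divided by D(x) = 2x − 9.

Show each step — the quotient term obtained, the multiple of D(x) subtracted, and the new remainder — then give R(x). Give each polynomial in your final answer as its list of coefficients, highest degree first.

Step 1: lead(−8x⁵ + 18x⁴ + 63x³ + 83x² − 5x − 19) ÷ lead(D) = −8x⁵ ÷ 2x = −4x⁴. Subtract (−4x⁴)·D = −8x⁵ + 36x⁴. Remainder: −18x⁴ + 63x³ + 83x² − 5x − 19.
Step 2: lead(−18x⁴ + 63x³ + 83x² − 5x − 19) ÷ lead(D) = −18x⁴ ÷ 2x = −9x³. Subtract (−9x³)·D = −18x⁴ + 81x³. Remainder: −18x³ + 83x² − 5x − 19.
Step 3: lead(−18x³ + 83x² − 5x − 19) ÷ lead(D) = −18x³ ÷ 2x = −9x². Subtract (−9x²)·D = −18x³ + 81x². Remainder: 2x² − 5x − 19.
Step 4: lead(2x² − 5x − 19) ÷ lead(D) = 2x² ÷ 2x = x. Subtract (x)·D = 2x² − 9x. Remainder: 4x − 19.
Step 5: lead(4x − 19) ÷ lead(D) = 4x ÷ 2x = 2. Subtract (2)·D = 4x − 18. Remainder: −1.

R = [-1]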